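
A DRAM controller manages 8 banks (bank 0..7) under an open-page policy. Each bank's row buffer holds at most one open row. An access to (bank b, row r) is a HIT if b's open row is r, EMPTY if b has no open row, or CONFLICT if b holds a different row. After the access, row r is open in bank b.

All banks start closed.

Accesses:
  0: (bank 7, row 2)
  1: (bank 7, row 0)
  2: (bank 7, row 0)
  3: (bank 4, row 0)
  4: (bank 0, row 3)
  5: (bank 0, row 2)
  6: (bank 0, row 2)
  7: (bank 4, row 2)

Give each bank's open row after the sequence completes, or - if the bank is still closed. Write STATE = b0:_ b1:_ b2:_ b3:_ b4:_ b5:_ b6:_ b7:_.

STATE = b0:2 b1:- b2:- b3:- b4:2 b5:- b6:- b7:0

0: bank 7 row 2 — prev None → EMPTY
1: bank 7 row 0 — prev 2 → CONFLICT
2: bank 7 row 0 — prev 0 → HIT
3: bank 4 row 0 — prev None → EMPTY
4: bank 0 row 3 — prev None → EMPTY
5: bank 0 row 2 — prev 3 → CONFLICT
6: bank 0 row 2 — prev 2 → HIT
7: bank 4 row 2 — prev 0 → CONFLICT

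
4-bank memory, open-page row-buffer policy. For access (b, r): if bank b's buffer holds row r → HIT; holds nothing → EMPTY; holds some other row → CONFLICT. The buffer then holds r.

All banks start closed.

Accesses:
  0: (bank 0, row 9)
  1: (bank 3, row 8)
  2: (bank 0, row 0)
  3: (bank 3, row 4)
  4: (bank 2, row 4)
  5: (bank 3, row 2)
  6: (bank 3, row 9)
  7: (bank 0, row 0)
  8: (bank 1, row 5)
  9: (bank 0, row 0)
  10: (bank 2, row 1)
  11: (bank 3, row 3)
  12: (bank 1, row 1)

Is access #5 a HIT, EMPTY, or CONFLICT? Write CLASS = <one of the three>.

CLASS = CONFLICT

#0 (0,9) E
#1 (3,8) E
#2 (0,0) C  (was 9)
#3 (3,4) C  (was 8)
#4 (2,4) E
#5 (3,2) C  (was 4)
#6 (3,9) C  (was 2)
#7 (0,0) H  (was 0)
#8 (1,5) E
#9 (0,0) H  (was 0)
#10 (2,1) C  (was 4)
#11 (3,3) C  (was 9)
#12 (1,1) C  (was 5)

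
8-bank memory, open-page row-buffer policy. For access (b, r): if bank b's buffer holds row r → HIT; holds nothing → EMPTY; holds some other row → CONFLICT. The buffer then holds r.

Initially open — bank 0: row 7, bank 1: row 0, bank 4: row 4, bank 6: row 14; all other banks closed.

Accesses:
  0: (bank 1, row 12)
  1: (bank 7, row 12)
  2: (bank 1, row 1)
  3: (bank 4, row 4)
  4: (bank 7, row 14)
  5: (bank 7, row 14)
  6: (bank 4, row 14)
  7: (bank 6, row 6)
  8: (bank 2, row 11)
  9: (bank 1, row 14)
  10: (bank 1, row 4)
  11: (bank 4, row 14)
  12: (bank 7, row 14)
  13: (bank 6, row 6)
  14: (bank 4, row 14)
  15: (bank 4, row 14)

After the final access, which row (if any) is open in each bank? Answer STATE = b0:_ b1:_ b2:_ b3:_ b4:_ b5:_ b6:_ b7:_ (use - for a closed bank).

STATE = b0:7 b1:4 b2:11 b3:- b4:14 b5:- b6:6 b7:14

#0 (1,12) C  (was 0)
#1 (7,12) E
#2 (1,1) C  (was 12)
#3 (4,4) H  (was 4)
#4 (7,14) C  (was 12)
#5 (7,14) H  (was 14)
#6 (4,14) C  (was 4)
#7 (6,6) C  (was 14)
#8 (2,11) E
#9 (1,14) C  (was 1)
#10 (1,4) C  (was 14)
#11 (4,14) H  (was 14)
#12 (7,14) H  (was 14)
#13 (6,6) H  (was 6)
#14 (4,14) H  (was 14)
#15 (4,14) H  (was 14)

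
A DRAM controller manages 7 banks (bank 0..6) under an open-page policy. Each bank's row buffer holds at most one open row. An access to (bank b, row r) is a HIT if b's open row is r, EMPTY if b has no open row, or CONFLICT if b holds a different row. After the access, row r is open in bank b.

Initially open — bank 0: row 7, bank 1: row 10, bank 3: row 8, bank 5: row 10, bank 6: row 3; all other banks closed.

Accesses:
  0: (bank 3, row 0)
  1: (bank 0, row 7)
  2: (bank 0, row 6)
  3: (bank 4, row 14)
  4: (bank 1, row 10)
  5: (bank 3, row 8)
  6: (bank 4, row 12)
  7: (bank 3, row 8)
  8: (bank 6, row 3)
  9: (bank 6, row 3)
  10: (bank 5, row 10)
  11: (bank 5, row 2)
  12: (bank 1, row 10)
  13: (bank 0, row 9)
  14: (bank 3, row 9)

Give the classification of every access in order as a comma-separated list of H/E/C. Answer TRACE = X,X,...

TRACE = C,H,C,E,H,C,C,H,H,H,H,C,H,C,C

step 0: bank3 8->0 [CONFLICT]
step 1: bank0 7->7 [HIT]
step 2: bank0 7->6 [CONFLICT]
step 3: bank4 None->14 [EMPTY]
step 4: bank1 10->10 [HIT]
step 5: bank3 0->8 [CONFLICT]
step 6: bank4 14->12 [CONFLICT]
step 7: bank3 8->8 [HIT]
step 8: bank6 3->3 [HIT]
step 9: bank6 3->3 [HIT]
step 10: bank5 10->10 [HIT]
step 11: bank5 10->2 [CONFLICT]
step 12: bank1 10->10 [HIT]
step 13: bank0 6->9 [CONFLICT]
step 14: bank3 8->9 [CONFLICT]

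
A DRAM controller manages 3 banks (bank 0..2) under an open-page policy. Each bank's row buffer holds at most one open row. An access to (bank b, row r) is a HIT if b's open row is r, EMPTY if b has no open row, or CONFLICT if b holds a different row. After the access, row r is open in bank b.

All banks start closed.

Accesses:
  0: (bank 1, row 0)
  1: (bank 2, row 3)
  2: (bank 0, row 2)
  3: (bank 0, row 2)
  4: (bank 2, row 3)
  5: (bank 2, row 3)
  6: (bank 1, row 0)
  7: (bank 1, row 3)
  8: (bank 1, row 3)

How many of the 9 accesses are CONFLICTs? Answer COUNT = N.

COUNT = 1

0: bank 1 row 0 — prev None → EMPTY
1: bank 2 row 3 — prev None → EMPTY
2: bank 0 row 2 — prev None → EMPTY
3: bank 0 row 2 — prev 2 → HIT
4: bank 2 row 3 — prev 3 → HIT
5: bank 2 row 3 — prev 3 → HIT
6: bank 1 row 0 — prev 0 → HIT
7: bank 1 row 3 — prev 0 → CONFLICT
8: bank 1 row 3 — prev 3 → HIT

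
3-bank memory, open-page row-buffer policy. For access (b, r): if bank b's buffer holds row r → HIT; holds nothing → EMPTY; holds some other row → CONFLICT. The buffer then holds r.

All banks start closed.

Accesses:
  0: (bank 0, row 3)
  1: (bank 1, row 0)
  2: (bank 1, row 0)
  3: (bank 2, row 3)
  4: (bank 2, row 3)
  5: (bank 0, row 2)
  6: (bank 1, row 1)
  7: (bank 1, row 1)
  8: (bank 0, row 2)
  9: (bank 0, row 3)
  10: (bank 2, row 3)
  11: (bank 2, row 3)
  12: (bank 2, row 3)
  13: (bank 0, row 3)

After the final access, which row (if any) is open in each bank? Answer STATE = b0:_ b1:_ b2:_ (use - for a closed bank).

  [0] b0 r3: no row ⇒ E
  [1] b1 r0: no row ⇒ E
  [2] b1 r0: had r0 ⇒ H
  [3] b2 r3: no row ⇒ E
  [4] b2 r3: had r3 ⇒ H
  [5] b0 r2: had r3 ⇒ C
  [6] b1 r1: had r0 ⇒ C
  [7] b1 r1: had r1 ⇒ H
  [8] b0 r2: had r2 ⇒ H
  [9] b0 r3: had r2 ⇒ C
  [10] b2 r3: had r3 ⇒ H
  [11] b2 r3: had r3 ⇒ H
  [12] b2 r3: had r3 ⇒ H
  [13] b0 r3: had r3 ⇒ H

STATE = b0:3 b1:1 b2:3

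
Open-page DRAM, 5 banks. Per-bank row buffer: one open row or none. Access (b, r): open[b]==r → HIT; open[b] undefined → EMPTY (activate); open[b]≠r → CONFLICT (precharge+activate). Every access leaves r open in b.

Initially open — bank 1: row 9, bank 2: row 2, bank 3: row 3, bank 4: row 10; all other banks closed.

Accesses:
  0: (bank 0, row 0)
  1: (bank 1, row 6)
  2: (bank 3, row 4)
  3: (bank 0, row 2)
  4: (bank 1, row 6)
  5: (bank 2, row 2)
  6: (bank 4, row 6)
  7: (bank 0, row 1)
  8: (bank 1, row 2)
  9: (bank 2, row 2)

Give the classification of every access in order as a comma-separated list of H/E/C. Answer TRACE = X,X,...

  [0] b0 r0: no row ⇒ E
  [1] b1 r6: had r9 ⇒ C
  [2] b3 r4: had r3 ⇒ C
  [3] b0 r2: had r0 ⇒ C
  [4] b1 r6: had r6 ⇒ H
  [5] b2 r2: had r2 ⇒ H
  [6] b4 r6: had r10 ⇒ C
  [7] b0 r1: had r2 ⇒ C
  [8] b1 r2: had r6 ⇒ C
  [9] b2 r2: had r2 ⇒ H

TRACE = E,C,C,C,H,H,C,C,C,H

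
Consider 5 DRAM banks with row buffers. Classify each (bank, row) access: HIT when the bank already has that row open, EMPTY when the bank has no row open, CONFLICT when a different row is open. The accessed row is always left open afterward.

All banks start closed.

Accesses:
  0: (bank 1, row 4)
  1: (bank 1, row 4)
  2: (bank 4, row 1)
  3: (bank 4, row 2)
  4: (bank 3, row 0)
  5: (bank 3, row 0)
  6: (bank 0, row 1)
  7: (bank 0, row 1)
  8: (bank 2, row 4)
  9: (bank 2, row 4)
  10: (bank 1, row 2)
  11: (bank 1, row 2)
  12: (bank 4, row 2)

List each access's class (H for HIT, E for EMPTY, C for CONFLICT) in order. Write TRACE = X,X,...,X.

TRACE = E,H,E,C,E,H,E,H,E,H,C,H,H

#0 (1,4) E
#1 (1,4) H  (was 4)
#2 (4,1) E
#3 (4,2) C  (was 1)
#4 (3,0) E
#5 (3,0) H  (was 0)
#6 (0,1) E
#7 (0,1) H  (was 1)
#8 (2,4) E
#9 (2,4) H  (was 4)
#10 (1,2) C  (was 4)
#11 (1,2) H  (was 2)
#12 (4,2) H  (was 2)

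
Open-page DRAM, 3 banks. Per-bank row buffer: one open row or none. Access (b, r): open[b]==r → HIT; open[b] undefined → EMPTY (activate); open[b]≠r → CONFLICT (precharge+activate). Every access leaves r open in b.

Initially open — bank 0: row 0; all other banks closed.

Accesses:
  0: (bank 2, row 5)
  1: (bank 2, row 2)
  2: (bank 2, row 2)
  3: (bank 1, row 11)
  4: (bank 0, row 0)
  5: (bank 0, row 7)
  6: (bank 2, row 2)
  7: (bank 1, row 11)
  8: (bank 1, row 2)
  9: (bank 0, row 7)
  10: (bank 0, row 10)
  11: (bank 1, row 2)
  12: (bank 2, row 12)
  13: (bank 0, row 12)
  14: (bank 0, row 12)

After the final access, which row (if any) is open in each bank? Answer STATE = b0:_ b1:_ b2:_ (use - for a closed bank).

0: bank 2 row 5 — prev None → EMPTY
1: bank 2 row 2 — prev 5 → CONFLICT
2: bank 2 row 2 — prev 2 → HIT
3: bank 1 row 11 — prev None → EMPTY
4: bank 0 row 0 — prev 0 → HIT
5: bank 0 row 7 — prev 0 → CONFLICT
6: bank 2 row 2 — prev 2 → HIT
7: bank 1 row 11 — prev 11 → HIT
8: bank 1 row 2 — prev 11 → CONFLICT
9: bank 0 row 7 — prev 7 → HIT
10: bank 0 row 10 — prev 7 → CONFLICT
11: bank 1 row 2 — prev 2 → HIT
12: bank 2 row 12 — prev 2 → CONFLICT
13: bank 0 row 12 — prev 10 → CONFLICT
14: bank 0 row 12 — prev 12 → HIT

STATE = b0:12 b1:2 b2:12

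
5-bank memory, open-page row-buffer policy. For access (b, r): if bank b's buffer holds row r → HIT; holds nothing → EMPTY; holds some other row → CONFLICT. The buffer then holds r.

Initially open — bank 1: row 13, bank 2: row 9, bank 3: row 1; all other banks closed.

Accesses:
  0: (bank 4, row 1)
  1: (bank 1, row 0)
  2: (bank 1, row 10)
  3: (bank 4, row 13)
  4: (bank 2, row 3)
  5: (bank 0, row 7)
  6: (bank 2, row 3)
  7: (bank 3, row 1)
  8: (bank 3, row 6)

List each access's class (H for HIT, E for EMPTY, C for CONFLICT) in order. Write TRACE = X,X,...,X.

TRACE = E,C,C,C,C,E,H,H,C

#0 (4,1) E
#1 (1,0) C  (was 13)
#2 (1,10) C  (was 0)
#3 (4,13) C  (was 1)
#4 (2,3) C  (was 9)
#5 (0,7) E
#6 (2,3) H  (was 3)
#7 (3,1) H  (was 1)
#8 (3,6) C  (was 1)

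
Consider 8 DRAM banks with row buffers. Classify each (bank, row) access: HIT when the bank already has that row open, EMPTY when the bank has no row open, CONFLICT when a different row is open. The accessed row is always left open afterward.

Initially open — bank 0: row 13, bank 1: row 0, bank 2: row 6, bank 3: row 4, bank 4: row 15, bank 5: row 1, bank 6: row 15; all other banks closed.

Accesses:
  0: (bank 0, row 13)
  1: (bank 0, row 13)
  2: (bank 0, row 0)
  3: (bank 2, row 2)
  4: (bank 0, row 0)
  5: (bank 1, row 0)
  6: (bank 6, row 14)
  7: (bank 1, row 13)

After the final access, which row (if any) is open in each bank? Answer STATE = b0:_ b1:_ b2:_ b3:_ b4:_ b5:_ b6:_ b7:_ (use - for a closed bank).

0: bank 0 row 13 — prev 13 → HIT
1: bank 0 row 13 — prev 13 → HIT
2: bank 0 row 0 — prev 13 → CONFLICT
3: bank 2 row 2 — prev 6 → CONFLICT
4: bank 0 row 0 — prev 0 → HIT
5: bank 1 row 0 — prev 0 → HIT
6: bank 6 row 14 — prev 15 → CONFLICT
7: bank 1 row 13 — prev 0 → CONFLICT

STATE = b0:0 b1:13 b2:2 b3:4 b4:15 b5:1 b6:14 b7:-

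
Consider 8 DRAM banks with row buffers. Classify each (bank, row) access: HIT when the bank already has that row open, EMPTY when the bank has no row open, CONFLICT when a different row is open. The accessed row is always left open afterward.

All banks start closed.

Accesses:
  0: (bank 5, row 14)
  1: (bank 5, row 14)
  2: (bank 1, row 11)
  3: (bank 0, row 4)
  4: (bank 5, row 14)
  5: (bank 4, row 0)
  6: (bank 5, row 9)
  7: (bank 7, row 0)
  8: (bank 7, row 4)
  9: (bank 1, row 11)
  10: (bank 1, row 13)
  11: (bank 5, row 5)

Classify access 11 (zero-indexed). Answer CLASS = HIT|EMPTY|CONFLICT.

CLASS = CONFLICT

#0 (5,14) E
#1 (5,14) H  (was 14)
#2 (1,11) E
#3 (0,4) E
#4 (5,14) H  (was 14)
#5 (4,0) E
#6 (5,9) C  (was 14)
#7 (7,0) E
#8 (7,4) C  (was 0)
#9 (1,11) H  (was 11)
#10 (1,13) C  (was 11)
#11 (5,5) C  (was 9)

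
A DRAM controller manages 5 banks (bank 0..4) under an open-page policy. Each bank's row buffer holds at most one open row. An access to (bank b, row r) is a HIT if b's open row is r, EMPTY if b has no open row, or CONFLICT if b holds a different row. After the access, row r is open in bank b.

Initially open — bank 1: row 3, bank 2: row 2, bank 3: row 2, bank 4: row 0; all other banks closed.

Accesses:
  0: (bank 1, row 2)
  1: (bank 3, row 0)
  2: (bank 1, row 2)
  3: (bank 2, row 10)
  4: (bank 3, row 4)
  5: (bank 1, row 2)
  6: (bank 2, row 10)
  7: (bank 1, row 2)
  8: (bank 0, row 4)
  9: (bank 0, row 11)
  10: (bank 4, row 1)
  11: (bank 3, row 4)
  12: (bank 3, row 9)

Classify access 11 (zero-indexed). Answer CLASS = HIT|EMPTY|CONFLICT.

CLASS = HIT

  [0] b1 r2: had r3 ⇒ C
  [1] b3 r0: had r2 ⇒ C
  [2] b1 r2: had r2 ⇒ H
  [3] b2 r10: had r2 ⇒ C
  [4] b3 r4: had r0 ⇒ C
  [5] b1 r2: had r2 ⇒ H
  [6] b2 r10: had r10 ⇒ H
  [7] b1 r2: had r2 ⇒ H
  [8] b0 r4: no row ⇒ E
  [9] b0 r11: had r4 ⇒ C
  [10] b4 r1: had r0 ⇒ C
  [11] b3 r4: had r4 ⇒ H
  [12] b3 r9: had r4 ⇒ C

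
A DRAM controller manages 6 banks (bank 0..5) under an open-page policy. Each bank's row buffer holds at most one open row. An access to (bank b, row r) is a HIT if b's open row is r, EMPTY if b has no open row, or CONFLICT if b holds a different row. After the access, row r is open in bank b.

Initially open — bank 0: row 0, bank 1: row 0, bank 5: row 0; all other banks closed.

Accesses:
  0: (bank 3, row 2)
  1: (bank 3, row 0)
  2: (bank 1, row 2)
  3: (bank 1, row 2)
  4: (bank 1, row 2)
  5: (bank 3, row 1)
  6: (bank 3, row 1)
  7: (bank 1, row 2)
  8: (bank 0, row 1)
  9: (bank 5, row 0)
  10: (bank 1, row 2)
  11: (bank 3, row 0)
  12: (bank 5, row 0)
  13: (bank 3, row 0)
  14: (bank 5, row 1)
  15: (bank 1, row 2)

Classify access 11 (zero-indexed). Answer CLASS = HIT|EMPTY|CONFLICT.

CLASS = CONFLICT

step 0: bank3 None->2 [EMPTY]
step 1: bank3 2->0 [CONFLICT]
step 2: bank1 0->2 [CONFLICT]
step 3: bank1 2->2 [HIT]
step 4: bank1 2->2 [HIT]
step 5: bank3 0->1 [CONFLICT]
step 6: bank3 1->1 [HIT]
step 7: bank1 2->2 [HIT]
step 8: bank0 0->1 [CONFLICT]
step 9: bank5 0->0 [HIT]
step 10: bank1 2->2 [HIT]
step 11: bank3 1->0 [CONFLICT]
step 12: bank5 0->0 [HIT]
step 13: bank3 0->0 [HIT]
step 14: bank5 0->1 [CONFLICT]
step 15: bank1 2->2 [HIT]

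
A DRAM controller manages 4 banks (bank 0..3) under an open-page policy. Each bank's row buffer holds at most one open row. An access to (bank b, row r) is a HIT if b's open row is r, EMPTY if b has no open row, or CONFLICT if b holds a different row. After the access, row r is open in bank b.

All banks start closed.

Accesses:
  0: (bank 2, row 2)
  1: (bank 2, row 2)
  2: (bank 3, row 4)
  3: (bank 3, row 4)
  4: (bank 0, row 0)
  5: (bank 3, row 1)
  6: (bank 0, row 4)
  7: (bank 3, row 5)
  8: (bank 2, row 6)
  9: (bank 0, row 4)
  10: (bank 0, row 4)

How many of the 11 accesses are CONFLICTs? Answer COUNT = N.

COUNT = 4

  [0] b2 r2: no row ⇒ E
  [1] b2 r2: had r2 ⇒ H
  [2] b3 r4: no row ⇒ E
  [3] b3 r4: had r4 ⇒ H
  [4] b0 r0: no row ⇒ E
  [5] b3 r1: had r4 ⇒ C
  [6] b0 r4: had r0 ⇒ C
  [7] b3 r5: had r1 ⇒ C
  [8] b2 r6: had r2 ⇒ C
  [9] b0 r4: had r4 ⇒ H
  [10] b0 r4: had r4 ⇒ H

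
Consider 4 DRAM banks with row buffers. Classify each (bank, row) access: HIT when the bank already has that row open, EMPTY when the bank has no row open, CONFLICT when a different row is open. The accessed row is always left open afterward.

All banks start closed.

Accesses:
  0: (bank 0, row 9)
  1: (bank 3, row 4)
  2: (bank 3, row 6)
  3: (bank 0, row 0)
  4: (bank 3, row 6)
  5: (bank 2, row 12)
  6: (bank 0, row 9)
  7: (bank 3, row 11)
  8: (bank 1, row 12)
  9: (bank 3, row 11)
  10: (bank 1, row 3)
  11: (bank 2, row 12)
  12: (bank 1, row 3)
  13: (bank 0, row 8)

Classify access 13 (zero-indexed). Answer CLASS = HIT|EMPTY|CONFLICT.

CLASS = CONFLICT

0: bank 0 row 9 — prev None → EMPTY
1: bank 3 row 4 — prev None → EMPTY
2: bank 3 row 6 — prev 4 → CONFLICT
3: bank 0 row 0 — prev 9 → CONFLICT
4: bank 3 row 6 — prev 6 → HIT
5: bank 2 row 12 — prev None → EMPTY
6: bank 0 row 9 — prev 0 → CONFLICT
7: bank 3 row 11 — prev 6 → CONFLICT
8: bank 1 row 12 — prev None → EMPTY
9: bank 3 row 11 — prev 11 → HIT
10: bank 1 row 3 — prev 12 → CONFLICT
11: bank 2 row 12 — prev 12 → HIT
12: bank 1 row 3 — prev 3 → HIT
13: bank 0 row 8 — prev 9 → CONFLICT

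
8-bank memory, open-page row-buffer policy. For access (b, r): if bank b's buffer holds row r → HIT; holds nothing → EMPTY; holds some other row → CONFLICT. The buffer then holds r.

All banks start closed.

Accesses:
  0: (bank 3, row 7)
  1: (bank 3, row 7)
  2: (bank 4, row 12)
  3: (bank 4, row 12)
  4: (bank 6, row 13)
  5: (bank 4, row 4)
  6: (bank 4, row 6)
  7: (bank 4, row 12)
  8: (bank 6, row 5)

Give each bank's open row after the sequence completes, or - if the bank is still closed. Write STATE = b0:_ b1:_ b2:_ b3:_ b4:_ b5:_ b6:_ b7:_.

STATE = b0:- b1:- b2:- b3:7 b4:12 b5:- b6:5 b7:-

0: bank 3 row 7 — prev None → EMPTY
1: bank 3 row 7 — prev 7 → HIT
2: bank 4 row 12 — prev None → EMPTY
3: bank 4 row 12 — prev 12 → HIT
4: bank 6 row 13 — prev None → EMPTY
5: bank 4 row 4 — prev 12 → CONFLICT
6: bank 4 row 6 — prev 4 → CONFLICT
7: bank 4 row 12 — prev 6 → CONFLICT
8: bank 6 row 5 — prev 13 → CONFLICT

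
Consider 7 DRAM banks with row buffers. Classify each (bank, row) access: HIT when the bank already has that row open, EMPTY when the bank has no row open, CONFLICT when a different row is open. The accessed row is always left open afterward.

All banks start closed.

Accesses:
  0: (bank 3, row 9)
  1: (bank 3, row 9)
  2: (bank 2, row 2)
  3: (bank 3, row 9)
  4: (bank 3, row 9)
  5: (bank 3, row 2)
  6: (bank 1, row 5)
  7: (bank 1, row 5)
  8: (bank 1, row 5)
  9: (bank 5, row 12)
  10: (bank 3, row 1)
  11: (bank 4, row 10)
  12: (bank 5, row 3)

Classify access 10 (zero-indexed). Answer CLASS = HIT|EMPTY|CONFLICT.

CLASS = CONFLICT

#0 (3,9) E
#1 (3,9) H  (was 9)
#2 (2,2) E
#3 (3,9) H  (was 9)
#4 (3,9) H  (was 9)
#5 (3,2) C  (was 9)
#6 (1,5) E
#7 (1,5) H  (was 5)
#8 (1,5) H  (was 5)
#9 (5,12) E
#10 (3,1) C  (was 2)
#11 (4,10) E
#12 (5,3) C  (was 12)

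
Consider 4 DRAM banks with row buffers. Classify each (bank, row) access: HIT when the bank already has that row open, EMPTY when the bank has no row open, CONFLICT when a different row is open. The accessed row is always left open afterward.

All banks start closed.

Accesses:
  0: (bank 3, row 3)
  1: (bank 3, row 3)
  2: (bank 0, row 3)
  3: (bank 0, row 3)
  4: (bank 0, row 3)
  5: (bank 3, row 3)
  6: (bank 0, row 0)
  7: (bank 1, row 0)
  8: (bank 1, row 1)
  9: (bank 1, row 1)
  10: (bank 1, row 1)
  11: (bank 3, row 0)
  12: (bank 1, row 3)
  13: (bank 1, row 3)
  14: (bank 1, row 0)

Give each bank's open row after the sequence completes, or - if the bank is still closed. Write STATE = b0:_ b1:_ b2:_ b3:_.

0: bank 3 row 3 — prev None → EMPTY
1: bank 3 row 3 — prev 3 → HIT
2: bank 0 row 3 — prev None → EMPTY
3: bank 0 row 3 — prev 3 → HIT
4: bank 0 row 3 — prev 3 → HIT
5: bank 3 row 3 — prev 3 → HIT
6: bank 0 row 0 — prev 3 → CONFLICT
7: bank 1 row 0 — prev None → EMPTY
8: bank 1 row 1 — prev 0 → CONFLICT
9: bank 1 row 1 — prev 1 → HIT
10: bank 1 row 1 — prev 1 → HIT
11: bank 3 row 0 — prev 3 → CONFLICT
12: bank 1 row 3 — prev 1 → CONFLICT
13: bank 1 row 3 — prev 3 → HIT
14: bank 1 row 0 — prev 3 → CONFLICT

STATE = b0:0 b1:0 b2:- b3:0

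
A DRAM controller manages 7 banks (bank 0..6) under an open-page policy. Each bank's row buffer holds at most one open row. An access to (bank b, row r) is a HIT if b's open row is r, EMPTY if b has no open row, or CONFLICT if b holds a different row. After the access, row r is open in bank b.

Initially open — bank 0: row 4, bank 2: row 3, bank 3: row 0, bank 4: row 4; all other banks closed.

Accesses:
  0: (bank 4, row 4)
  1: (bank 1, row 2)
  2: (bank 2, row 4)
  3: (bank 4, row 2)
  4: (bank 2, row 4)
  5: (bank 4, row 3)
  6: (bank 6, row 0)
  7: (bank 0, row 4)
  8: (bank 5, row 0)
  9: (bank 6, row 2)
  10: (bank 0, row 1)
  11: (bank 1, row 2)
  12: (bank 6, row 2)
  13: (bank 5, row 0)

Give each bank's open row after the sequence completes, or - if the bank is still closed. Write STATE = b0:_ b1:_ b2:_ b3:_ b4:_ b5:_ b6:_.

  [0] b4 r4: had r4 ⇒ H
  [1] b1 r2: no row ⇒ E
  [2] b2 r4: had r3 ⇒ C
  [3] b4 r2: had r4 ⇒ C
  [4] b2 r4: had r4 ⇒ H
  [5] b4 r3: had r2 ⇒ C
  [6] b6 r0: no row ⇒ E
  [7] b0 r4: had r4 ⇒ H
  [8] b5 r0: no row ⇒ E
  [9] b6 r2: had r0 ⇒ C
  [10] b0 r1: had r4 ⇒ C
  [11] b1 r2: had r2 ⇒ H
  [12] b6 r2: had r2 ⇒ H
  [13] b5 r0: had r0 ⇒ H

STATE = b0:1 b1:2 b2:4 b3:0 b4:3 b5:0 b6:2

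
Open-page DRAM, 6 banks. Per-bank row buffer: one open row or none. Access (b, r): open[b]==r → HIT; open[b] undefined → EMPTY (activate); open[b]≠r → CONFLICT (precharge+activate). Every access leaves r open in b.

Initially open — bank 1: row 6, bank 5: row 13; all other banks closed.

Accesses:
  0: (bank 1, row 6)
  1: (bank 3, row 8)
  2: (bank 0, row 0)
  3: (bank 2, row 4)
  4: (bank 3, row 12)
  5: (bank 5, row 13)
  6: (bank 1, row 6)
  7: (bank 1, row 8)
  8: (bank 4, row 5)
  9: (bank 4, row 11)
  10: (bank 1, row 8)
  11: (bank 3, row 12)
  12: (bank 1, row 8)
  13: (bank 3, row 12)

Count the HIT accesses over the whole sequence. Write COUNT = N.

COUNT = 7

0: bank 1 row 6 — prev 6 → HIT
1: bank 3 row 8 — prev None → EMPTY
2: bank 0 row 0 — prev None → EMPTY
3: bank 2 row 4 — prev None → EMPTY
4: bank 3 row 12 — prev 8 → CONFLICT
5: bank 5 row 13 — prev 13 → HIT
6: bank 1 row 6 — prev 6 → HIT
7: bank 1 row 8 — prev 6 → CONFLICT
8: bank 4 row 5 — prev None → EMPTY
9: bank 4 row 11 — prev 5 → CONFLICT
10: bank 1 row 8 — prev 8 → HIT
11: bank 3 row 12 — prev 12 → HIT
12: bank 1 row 8 — prev 8 → HIT
13: bank 3 row 12 — prev 12 → HIT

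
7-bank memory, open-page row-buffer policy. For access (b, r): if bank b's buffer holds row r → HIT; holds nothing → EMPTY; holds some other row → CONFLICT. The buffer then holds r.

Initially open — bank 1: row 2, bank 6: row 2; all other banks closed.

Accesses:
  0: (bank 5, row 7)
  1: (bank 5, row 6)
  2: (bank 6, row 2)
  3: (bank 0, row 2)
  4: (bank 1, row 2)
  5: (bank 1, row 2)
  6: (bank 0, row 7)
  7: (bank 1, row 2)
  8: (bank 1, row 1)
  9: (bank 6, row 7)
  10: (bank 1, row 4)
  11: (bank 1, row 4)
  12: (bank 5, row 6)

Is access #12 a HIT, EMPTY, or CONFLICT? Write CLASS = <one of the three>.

CLASS = HIT

0: bank 5 row 7 — prev None → EMPTY
1: bank 5 row 6 — prev 7 → CONFLICT
2: bank 6 row 2 — prev 2 → HIT
3: bank 0 row 2 — prev None → EMPTY
4: bank 1 row 2 — prev 2 → HIT
5: bank 1 row 2 — prev 2 → HIT
6: bank 0 row 7 — prev 2 → CONFLICT
7: bank 1 row 2 — prev 2 → HIT
8: bank 1 row 1 — prev 2 → CONFLICT
9: bank 6 row 7 — prev 2 → CONFLICT
10: bank 1 row 4 — prev 1 → CONFLICT
11: bank 1 row 4 — prev 4 → HIT
12: bank 5 row 6 — prev 6 → HIT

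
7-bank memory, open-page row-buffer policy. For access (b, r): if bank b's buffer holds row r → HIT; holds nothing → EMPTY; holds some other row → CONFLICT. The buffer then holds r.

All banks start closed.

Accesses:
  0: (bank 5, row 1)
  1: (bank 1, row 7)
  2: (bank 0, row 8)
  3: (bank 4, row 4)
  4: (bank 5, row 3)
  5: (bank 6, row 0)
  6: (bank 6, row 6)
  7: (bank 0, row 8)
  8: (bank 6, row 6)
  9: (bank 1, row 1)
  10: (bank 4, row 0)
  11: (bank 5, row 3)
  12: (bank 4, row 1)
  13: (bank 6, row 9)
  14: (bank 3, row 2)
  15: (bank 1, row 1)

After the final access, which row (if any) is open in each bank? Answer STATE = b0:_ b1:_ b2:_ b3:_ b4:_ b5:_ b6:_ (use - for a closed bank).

STATE = b0:8 b1:1 b2:- b3:2 b4:1 b5:3 b6:9

#0 (5,1) E
#1 (1,7) E
#2 (0,8) E
#3 (4,4) E
#4 (5,3) C  (was 1)
#5 (6,0) E
#6 (6,6) C  (was 0)
#7 (0,8) H  (was 8)
#8 (6,6) H  (was 6)
#9 (1,1) C  (was 7)
#10 (4,0) C  (was 4)
#11 (5,3) H  (was 3)
#12 (4,1) C  (was 0)
#13 (6,9) C  (was 6)
#14 (3,2) E
#15 (1,1) H  (was 1)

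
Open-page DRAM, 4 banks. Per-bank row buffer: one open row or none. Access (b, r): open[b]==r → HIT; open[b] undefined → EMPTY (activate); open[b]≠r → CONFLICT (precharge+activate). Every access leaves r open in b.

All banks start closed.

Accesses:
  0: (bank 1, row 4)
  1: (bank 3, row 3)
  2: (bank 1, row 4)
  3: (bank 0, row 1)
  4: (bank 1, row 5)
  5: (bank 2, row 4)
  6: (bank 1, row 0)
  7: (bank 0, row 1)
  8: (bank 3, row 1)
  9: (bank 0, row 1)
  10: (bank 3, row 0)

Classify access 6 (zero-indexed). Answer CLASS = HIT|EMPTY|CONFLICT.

0: bank 1 row 4 — prev None → EMPTY
1: bank 3 row 3 — prev None → EMPTY
2: bank 1 row 4 — prev 4 → HIT
3: bank 0 row 1 — prev None → EMPTY
4: bank 1 row 5 — prev 4 → CONFLICT
5: bank 2 row 4 — prev None → EMPTY
6: bank 1 row 0 — prev 5 → CONFLICT
7: bank 0 row 1 — prev 1 → HIT
8: bank 3 row 1 — prev 3 → CONFLICT
9: bank 0 row 1 — prev 1 → HIT
10: bank 3 row 0 — prev 1 → CONFLICT

CLASS = CONFLICT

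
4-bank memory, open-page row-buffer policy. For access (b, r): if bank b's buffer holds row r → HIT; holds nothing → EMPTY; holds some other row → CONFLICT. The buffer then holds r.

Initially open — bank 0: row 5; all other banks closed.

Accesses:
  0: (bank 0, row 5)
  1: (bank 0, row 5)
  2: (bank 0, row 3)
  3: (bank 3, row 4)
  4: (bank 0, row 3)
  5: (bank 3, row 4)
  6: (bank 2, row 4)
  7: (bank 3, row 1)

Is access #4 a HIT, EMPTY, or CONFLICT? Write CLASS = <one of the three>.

CLASS = HIT

step 0: bank0 5->5 [HIT]
step 1: bank0 5->5 [HIT]
step 2: bank0 5->3 [CONFLICT]
step 3: bank3 None->4 [EMPTY]
step 4: bank0 3->3 [HIT]
step 5: bank3 4->4 [HIT]
step 6: bank2 None->4 [EMPTY]
step 7: bank3 4->1 [CONFLICT]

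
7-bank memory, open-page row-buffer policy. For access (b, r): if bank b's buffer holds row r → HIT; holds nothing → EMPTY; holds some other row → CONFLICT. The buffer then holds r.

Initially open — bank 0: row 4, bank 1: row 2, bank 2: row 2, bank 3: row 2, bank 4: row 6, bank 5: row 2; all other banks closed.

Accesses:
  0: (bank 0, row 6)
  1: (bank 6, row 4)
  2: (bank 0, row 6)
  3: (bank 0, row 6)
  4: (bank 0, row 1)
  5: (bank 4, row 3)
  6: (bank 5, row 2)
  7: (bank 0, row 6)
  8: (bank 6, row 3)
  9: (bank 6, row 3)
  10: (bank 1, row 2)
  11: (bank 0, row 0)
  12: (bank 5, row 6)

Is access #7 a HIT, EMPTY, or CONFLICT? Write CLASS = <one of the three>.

CLASS = CONFLICT

0: bank 0 row 6 — prev 4 → CONFLICT
1: bank 6 row 4 — prev None → EMPTY
2: bank 0 row 6 — prev 6 → HIT
3: bank 0 row 6 — prev 6 → HIT
4: bank 0 row 1 — prev 6 → CONFLICT
5: bank 4 row 3 — prev 6 → CONFLICT
6: bank 5 row 2 — prev 2 → HIT
7: bank 0 row 6 — prev 1 → CONFLICT
8: bank 6 row 3 — prev 4 → CONFLICT
9: bank 6 row 3 — prev 3 → HIT
10: bank 1 row 2 — prev 2 → HIT
11: bank 0 row 0 — prev 6 → CONFLICT
12: bank 5 row 6 — prev 2 → CONFLICT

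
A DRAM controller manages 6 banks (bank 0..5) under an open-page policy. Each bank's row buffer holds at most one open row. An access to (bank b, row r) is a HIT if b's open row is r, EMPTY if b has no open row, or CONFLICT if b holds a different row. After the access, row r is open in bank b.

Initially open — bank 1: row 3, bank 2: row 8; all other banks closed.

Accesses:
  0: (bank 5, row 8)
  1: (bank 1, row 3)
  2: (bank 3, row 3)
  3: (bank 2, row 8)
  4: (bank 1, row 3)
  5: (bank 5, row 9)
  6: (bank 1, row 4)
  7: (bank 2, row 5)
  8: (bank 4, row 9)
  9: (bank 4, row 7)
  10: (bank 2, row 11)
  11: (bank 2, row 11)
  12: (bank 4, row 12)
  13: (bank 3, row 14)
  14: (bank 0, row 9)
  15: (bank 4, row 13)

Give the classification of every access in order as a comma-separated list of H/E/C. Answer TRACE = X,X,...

step 0: bank5 None->8 [EMPTY]
step 1: bank1 3->3 [HIT]
step 2: bank3 None->3 [EMPTY]
step 3: bank2 8->8 [HIT]
step 4: bank1 3->3 [HIT]
step 5: bank5 8->9 [CONFLICT]
step 6: bank1 3->4 [CONFLICT]
step 7: bank2 8->5 [CONFLICT]
step 8: bank4 None->9 [EMPTY]
step 9: bank4 9->7 [CONFLICT]
step 10: bank2 5->11 [CONFLICT]
step 11: bank2 11->11 [HIT]
step 12: bank4 7->12 [CONFLICT]
step 13: bank3 3->14 [CONFLICT]
step 14: bank0 None->9 [EMPTY]
step 15: bank4 12->13 [CONFLICT]

TRACE = E,H,E,H,H,C,C,C,E,C,C,H,C,C,E,C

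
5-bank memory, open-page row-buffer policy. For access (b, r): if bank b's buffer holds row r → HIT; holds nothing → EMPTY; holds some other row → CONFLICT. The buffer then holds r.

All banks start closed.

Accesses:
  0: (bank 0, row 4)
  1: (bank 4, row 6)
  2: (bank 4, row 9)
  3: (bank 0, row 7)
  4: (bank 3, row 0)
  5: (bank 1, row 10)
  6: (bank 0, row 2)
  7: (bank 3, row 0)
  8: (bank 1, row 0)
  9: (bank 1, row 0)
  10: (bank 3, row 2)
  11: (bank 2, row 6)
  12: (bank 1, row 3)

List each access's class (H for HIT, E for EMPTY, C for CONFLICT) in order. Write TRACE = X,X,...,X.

TRACE = E,E,C,C,E,E,C,H,C,H,C,E,C

step 0: bank0 None->4 [EMPTY]
step 1: bank4 None->6 [EMPTY]
step 2: bank4 6->9 [CONFLICT]
step 3: bank0 4->7 [CONFLICT]
step 4: bank3 None->0 [EMPTY]
step 5: bank1 None->10 [EMPTY]
step 6: bank0 7->2 [CONFLICT]
step 7: bank3 0->0 [HIT]
step 8: bank1 10->0 [CONFLICT]
step 9: bank1 0->0 [HIT]
step 10: bank3 0->2 [CONFLICT]
step 11: bank2 None->6 [EMPTY]
step 12: bank1 0->3 [CONFLICT]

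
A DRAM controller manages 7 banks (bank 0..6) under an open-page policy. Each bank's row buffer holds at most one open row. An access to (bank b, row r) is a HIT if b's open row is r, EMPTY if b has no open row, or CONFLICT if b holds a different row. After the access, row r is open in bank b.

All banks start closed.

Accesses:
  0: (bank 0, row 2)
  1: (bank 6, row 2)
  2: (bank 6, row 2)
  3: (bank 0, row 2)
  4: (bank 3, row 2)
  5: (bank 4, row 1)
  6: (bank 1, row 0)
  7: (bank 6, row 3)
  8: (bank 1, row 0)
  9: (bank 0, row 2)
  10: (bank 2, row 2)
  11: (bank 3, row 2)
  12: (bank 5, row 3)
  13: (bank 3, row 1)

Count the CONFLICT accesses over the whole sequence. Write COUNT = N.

0: bank 0 row 2 — prev None → EMPTY
1: bank 6 row 2 — prev None → EMPTY
2: bank 6 row 2 — prev 2 → HIT
3: bank 0 row 2 — prev 2 → HIT
4: bank 3 row 2 — prev None → EMPTY
5: bank 4 row 1 — prev None → EMPTY
6: bank 1 row 0 — prev None → EMPTY
7: bank 6 row 3 — prev 2 → CONFLICT
8: bank 1 row 0 — prev 0 → HIT
9: bank 0 row 2 — prev 2 → HIT
10: bank 2 row 2 — prev None → EMPTY
11: bank 3 row 2 — prev 2 → HIT
12: bank 5 row 3 — prev None → EMPTY
13: bank 3 row 1 — prev 2 → CONFLICT

COUNT = 2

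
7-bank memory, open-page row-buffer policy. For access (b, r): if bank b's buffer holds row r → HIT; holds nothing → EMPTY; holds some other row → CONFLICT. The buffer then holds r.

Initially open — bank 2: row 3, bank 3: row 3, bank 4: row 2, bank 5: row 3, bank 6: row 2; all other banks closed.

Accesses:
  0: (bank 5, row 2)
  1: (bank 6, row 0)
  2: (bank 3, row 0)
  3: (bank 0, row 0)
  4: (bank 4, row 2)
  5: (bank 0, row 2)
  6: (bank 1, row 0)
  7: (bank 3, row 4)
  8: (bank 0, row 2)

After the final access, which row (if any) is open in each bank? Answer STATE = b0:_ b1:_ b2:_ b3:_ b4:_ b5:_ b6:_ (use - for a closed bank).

0: bank 5 row 2 — prev 3 → CONFLICT
1: bank 6 row 0 — prev 2 → CONFLICT
2: bank 3 row 0 — prev 3 → CONFLICT
3: bank 0 row 0 — prev None → EMPTY
4: bank 4 row 2 — prev 2 → HIT
5: bank 0 row 2 — prev 0 → CONFLICT
6: bank 1 row 0 — prev None → EMPTY
7: bank 3 row 4 — prev 0 → CONFLICT
8: bank 0 row 2 — prev 2 → HIT

STATE = b0:2 b1:0 b2:3 b3:4 b4:2 b5:2 b6:0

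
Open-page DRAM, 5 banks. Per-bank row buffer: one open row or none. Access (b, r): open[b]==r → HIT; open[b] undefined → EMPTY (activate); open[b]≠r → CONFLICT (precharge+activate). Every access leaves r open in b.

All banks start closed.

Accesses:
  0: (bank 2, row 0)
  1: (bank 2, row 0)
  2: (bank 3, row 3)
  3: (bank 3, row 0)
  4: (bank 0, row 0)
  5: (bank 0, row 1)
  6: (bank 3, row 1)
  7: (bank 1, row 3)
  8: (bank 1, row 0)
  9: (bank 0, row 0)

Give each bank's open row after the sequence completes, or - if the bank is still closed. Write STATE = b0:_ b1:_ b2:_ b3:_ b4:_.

step 0: bank2 None->0 [EMPTY]
step 1: bank2 0->0 [HIT]
step 2: bank3 None->3 [EMPTY]
step 3: bank3 3->0 [CONFLICT]
step 4: bank0 None->0 [EMPTY]
step 5: bank0 0->1 [CONFLICT]
step 6: bank3 0->1 [CONFLICT]
step 7: bank1 None->3 [EMPTY]
step 8: bank1 3->0 [CONFLICT]
step 9: bank0 1->0 [CONFLICT]

STATE = b0:0 b1:0 b2:0 b3:1 b4:-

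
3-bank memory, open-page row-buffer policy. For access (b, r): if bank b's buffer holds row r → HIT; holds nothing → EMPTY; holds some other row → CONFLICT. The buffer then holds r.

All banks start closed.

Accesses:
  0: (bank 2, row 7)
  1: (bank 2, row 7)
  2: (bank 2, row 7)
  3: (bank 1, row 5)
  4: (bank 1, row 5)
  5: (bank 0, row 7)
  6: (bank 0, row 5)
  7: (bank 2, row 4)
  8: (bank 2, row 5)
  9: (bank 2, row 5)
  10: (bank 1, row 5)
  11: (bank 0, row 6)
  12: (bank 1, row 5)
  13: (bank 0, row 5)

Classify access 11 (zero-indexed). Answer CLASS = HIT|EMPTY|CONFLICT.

0: bank 2 row 7 — prev None → EMPTY
1: bank 2 row 7 — prev 7 → HIT
2: bank 2 row 7 — prev 7 → HIT
3: bank 1 row 5 — prev None → EMPTY
4: bank 1 row 5 — prev 5 → HIT
5: bank 0 row 7 — prev None → EMPTY
6: bank 0 row 5 — prev 7 → CONFLICT
7: bank 2 row 4 — prev 7 → CONFLICT
8: bank 2 row 5 — prev 4 → CONFLICT
9: bank 2 row 5 — prev 5 → HIT
10: bank 1 row 5 — prev 5 → HIT
11: bank 0 row 6 — prev 5 → CONFLICT
12: bank 1 row 5 — prev 5 → HIT
13: bank 0 row 5 — prev 6 → CONFLICT

CLASS = CONFLICT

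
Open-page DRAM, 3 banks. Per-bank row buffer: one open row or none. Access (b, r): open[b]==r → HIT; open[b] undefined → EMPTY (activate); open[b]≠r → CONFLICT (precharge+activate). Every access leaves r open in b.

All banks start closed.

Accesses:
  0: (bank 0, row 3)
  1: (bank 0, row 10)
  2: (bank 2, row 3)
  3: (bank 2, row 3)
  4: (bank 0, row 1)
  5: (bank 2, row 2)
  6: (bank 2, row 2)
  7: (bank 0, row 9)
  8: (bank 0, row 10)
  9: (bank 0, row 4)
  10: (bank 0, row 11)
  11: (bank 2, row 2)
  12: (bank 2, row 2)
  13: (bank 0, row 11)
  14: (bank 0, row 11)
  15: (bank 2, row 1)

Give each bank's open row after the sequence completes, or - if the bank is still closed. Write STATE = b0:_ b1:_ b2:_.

0: bank 0 row 3 — prev None → EMPTY
1: bank 0 row 10 — prev 3 → CONFLICT
2: bank 2 row 3 — prev None → EMPTY
3: bank 2 row 3 — prev 3 → HIT
4: bank 0 row 1 — prev 10 → CONFLICT
5: bank 2 row 2 — prev 3 → CONFLICT
6: bank 2 row 2 — prev 2 → HIT
7: bank 0 row 9 — prev 1 → CONFLICT
8: bank 0 row 10 — prev 9 → CONFLICT
9: bank 0 row 4 — prev 10 → CONFLICT
10: bank 0 row 11 — prev 4 → CONFLICT
11: bank 2 row 2 — prev 2 → HIT
12: bank 2 row 2 — prev 2 → HIT
13: bank 0 row 11 — prev 11 → HIT
14: bank 0 row 11 — prev 11 → HIT
15: bank 2 row 1 — prev 2 → CONFLICT

STATE = b0:11 b1:- b2:1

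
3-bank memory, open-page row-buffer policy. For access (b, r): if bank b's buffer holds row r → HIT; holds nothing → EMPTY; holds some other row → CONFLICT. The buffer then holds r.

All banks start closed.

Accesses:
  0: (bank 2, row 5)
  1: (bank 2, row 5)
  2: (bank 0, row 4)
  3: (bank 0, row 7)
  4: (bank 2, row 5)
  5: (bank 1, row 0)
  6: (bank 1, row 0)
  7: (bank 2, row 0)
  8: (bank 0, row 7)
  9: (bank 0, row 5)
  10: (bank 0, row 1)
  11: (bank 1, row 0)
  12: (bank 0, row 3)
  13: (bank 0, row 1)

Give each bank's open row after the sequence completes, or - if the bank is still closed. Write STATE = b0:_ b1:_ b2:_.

STATE = b0:1 b1:0 b2:0

#0 (2,5) E
#1 (2,5) H  (was 5)
#2 (0,4) E
#3 (0,7) C  (was 4)
#4 (2,5) H  (was 5)
#5 (1,0) E
#6 (1,0) H  (was 0)
#7 (2,0) C  (was 5)
#8 (0,7) H  (was 7)
#9 (0,5) C  (was 7)
#10 (0,1) C  (was 5)
#11 (1,0) H  (was 0)
#12 (0,3) C  (was 1)
#13 (0,1) C  (was 3)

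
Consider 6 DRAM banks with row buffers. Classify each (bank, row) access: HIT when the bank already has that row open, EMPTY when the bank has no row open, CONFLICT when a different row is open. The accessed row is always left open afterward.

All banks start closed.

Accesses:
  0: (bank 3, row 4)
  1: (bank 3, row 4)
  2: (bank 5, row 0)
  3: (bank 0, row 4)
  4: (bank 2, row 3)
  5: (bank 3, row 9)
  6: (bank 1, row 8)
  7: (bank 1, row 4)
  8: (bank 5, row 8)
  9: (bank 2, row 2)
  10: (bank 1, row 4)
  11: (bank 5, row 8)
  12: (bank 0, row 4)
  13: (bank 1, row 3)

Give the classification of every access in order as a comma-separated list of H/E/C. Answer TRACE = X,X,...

TRACE = E,H,E,E,E,C,E,C,C,C,H,H,H,C

#0 (3,4) E
#1 (3,4) H  (was 4)
#2 (5,0) E
#3 (0,4) E
#4 (2,3) E
#5 (3,9) C  (was 4)
#6 (1,8) E
#7 (1,4) C  (was 8)
#8 (5,8) C  (was 0)
#9 (2,2) C  (was 3)
#10 (1,4) H  (was 4)
#11 (5,8) H  (was 8)
#12 (0,4) H  (was 4)
#13 (1,3) C  (was 4)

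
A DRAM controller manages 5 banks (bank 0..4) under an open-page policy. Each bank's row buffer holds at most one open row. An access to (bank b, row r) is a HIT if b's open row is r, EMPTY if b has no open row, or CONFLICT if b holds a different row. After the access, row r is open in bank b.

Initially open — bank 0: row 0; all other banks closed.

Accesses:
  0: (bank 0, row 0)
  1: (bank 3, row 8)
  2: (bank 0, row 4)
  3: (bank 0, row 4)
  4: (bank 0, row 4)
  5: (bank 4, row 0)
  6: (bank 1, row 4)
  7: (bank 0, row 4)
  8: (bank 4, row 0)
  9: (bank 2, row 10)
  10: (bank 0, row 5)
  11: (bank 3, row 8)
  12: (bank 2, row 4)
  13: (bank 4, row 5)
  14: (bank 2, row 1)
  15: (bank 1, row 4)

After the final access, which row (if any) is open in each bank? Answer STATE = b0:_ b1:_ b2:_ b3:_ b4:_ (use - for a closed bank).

STATE = b0:5 b1:4 b2:1 b3:8 b4:5

#0 (0,0) H  (was 0)
#1 (3,8) E
#2 (0,4) C  (was 0)
#3 (0,4) H  (was 4)
#4 (0,4) H  (was 4)
#5 (4,0) E
#6 (1,4) E
#7 (0,4) H  (was 4)
#8 (4,0) H  (was 0)
#9 (2,10) E
#10 (0,5) C  (was 4)
#11 (3,8) H  (was 8)
#12 (2,4) C  (was 10)
#13 (4,5) C  (was 0)
#14 (2,1) C  (was 4)
#15 (1,4) H  (was 4)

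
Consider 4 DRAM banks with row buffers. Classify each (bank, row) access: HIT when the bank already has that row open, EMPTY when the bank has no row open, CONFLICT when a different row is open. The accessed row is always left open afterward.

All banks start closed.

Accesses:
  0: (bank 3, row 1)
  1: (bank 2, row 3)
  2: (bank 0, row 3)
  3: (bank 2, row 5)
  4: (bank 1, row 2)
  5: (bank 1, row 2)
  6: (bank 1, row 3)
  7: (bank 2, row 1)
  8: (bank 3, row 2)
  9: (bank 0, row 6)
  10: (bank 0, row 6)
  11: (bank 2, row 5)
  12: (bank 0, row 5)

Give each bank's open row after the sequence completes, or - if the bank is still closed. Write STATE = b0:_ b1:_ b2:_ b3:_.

STATE = b0:5 b1:3 b2:5 b3:2

step 0: bank3 None->1 [EMPTY]
step 1: bank2 None->3 [EMPTY]
step 2: bank0 None->3 [EMPTY]
step 3: bank2 3->5 [CONFLICT]
step 4: bank1 None->2 [EMPTY]
step 5: bank1 2->2 [HIT]
step 6: bank1 2->3 [CONFLICT]
step 7: bank2 5->1 [CONFLICT]
step 8: bank3 1->2 [CONFLICT]
step 9: bank0 3->6 [CONFLICT]
step 10: bank0 6->6 [HIT]
step 11: bank2 1->5 [CONFLICT]
step 12: bank0 6->5 [CONFLICT]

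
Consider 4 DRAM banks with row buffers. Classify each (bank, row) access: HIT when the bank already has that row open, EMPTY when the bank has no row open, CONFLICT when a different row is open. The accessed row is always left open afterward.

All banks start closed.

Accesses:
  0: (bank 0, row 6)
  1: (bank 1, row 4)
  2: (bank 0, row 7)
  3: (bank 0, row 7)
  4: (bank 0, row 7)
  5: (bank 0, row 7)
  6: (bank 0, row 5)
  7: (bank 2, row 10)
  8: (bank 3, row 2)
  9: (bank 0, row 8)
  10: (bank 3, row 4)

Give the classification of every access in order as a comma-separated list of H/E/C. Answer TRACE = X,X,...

0: bank 0 row 6 — prev None → EMPTY
1: bank 1 row 4 — prev None → EMPTY
2: bank 0 row 7 — prev 6 → CONFLICT
3: bank 0 row 7 — prev 7 → HIT
4: bank 0 row 7 — prev 7 → HIT
5: bank 0 row 7 — prev 7 → HIT
6: bank 0 row 5 — prev 7 → CONFLICT
7: bank 2 row 10 — prev None → EMPTY
8: bank 3 row 2 — prev None → EMPTY
9: bank 0 row 8 — prev 5 → CONFLICT
10: bank 3 row 4 — prev 2 → CONFLICT

TRACE = E,E,C,H,H,H,C,E,E,C,C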